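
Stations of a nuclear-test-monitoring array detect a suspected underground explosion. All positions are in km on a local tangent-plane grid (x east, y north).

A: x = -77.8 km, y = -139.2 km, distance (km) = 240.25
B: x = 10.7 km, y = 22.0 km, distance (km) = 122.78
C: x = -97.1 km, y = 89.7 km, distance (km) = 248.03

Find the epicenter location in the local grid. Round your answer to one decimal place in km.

(127.8, -14.9)

Circle about each station: (x + 77.8)² + (y + 139.2)² = 240.25²; (x − 10.7)² + (y − 22.0)² = 122.78²; (x + 97.1)² + (y − 89.7)² = 248.03².
Subtracting the A equation from the B and C equations removes the quadratic terms:
177.0 x + 322.4 y = 17814.14
-38.6 x + 457.8 y = -11753.80
Solving the 2×2 system: x ≈ 127.8, y ≈ -14.9 km.
Check against A (with the unrounded x, y): √((x + 77.8)²+(y + 139.2)²) = 240.24 ≈ 240.25 km. ✓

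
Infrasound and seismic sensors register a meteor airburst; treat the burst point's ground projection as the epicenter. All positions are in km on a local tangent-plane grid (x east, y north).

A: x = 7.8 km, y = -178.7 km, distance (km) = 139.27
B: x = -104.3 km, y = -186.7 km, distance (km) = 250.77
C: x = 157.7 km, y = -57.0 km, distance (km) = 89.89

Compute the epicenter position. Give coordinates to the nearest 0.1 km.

143.1 km east, -145.7 km north

Circle about each station: (x − 7.8)² + (y + 178.7)² = 139.27²; (x + 104.3)² + (y + 186.7)² = 250.77²; (x − 157.7)² + (y + 57.0)² = 89.89².
Subtracting the A equation from the B and C equations removes the quadratic terms:
-224.2 x − 16.0 y = -29748.61
299.8 x + 243.4 y = 7439.68
Solving the 2×2 system: x ≈ 143.1, y ≈ -145.7 km.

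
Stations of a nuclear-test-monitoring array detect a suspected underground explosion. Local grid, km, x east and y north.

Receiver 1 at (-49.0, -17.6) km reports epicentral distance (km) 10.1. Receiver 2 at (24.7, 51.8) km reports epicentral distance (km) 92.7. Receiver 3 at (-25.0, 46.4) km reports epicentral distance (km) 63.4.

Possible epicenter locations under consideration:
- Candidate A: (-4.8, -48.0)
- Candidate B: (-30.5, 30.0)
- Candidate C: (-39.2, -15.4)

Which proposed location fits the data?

For each candidate, compare |candidate − station| to the reported distance:
Candidate A: residuals Receiver 1 43.5, Receiver 2 11.4, Receiver 3 33.1 → max 43.5 km
Candidate B: residuals Receiver 1 41.0, Receiver 2 33.4, Receiver 3 46.1 → max 46.1 km
Candidate C: residuals Receiver 1 0.1, Receiver 2 0.0, Receiver 3 0.0 → max 0.1 km
Only Candidate C has all residuals ≈ 0.

Candidate C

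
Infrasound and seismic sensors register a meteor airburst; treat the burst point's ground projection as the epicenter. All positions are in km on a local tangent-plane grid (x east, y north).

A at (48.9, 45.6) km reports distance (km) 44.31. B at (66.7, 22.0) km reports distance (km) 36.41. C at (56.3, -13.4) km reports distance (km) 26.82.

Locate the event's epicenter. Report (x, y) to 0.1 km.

Circle about each station: (x − 48.9)² + (y − 45.6)² = 44.31²; (x − 66.7)² + (y − 22.0)² = 36.41²; (x − 56.3)² + (y + 13.4)² = 26.82².
Subtracting pairs of circle equations eliminates x²+y² and gives linear equations (the radical axes):
35.6 x − 47.2 y = 1100.01
14.8 x − 118.0 y = 122.74
Solving the 2×2 system: x ≈ 35.4, y ≈ 3.4 km.

(35.4, 3.4)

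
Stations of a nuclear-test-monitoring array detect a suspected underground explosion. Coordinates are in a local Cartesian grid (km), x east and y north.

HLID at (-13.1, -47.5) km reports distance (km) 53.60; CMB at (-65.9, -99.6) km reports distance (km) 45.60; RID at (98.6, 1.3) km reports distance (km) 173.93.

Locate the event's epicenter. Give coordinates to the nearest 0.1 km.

-66.3 km east, -54.0 km north

Circle about each station: (x + 13.1)² + (y + 47.5)² = 53.60²; (x + 65.9)² + (y + 99.6)² = 45.60²; (x − 98.6)² + (y − 1.3)² = 173.93².
Subtracting the HLID equation from the CMB and RID equations removes the quadratic terms:
-105.6 x − 104.2 y = 12628.71
223.4 x + 97.6 y = -20082.89
Solving the 2×2 system: x ≈ -66.3, y ≈ -54.0 km.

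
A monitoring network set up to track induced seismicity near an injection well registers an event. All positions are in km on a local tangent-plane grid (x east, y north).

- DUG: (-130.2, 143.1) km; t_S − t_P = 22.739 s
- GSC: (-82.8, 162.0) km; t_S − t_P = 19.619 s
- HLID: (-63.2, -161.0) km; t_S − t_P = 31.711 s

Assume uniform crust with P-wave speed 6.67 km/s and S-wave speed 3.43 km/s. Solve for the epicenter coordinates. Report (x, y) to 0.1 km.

Distance from S−P lag: d = Δt · v_P v_S / (v_P − v_S) = Δt · (6.67·3.43)/(6.67−3.43) ≈ 7.0611·Δt.
So d_DUG = 160.56, d_GSC = 138.53, d_HLID = 223.92 km.
Circle about each station: (x + 130.2)² + (y − 143.1)² = 160.56²; (x + 82.8)² + (y − 162.0)² = 138.53²; (x + 63.2)² + (y + 161.0)² = 223.92².
Subtracting the DUG equation from the GSC and HLID equations removes the quadratic terms:
94.8 x + 37.8 y = 2259.14
134.0 x − 608.2 y = -31875.06
Solving the 2×2 system: x ≈ 2.7, y ≈ 53.0 km.

(2.7, 53.0)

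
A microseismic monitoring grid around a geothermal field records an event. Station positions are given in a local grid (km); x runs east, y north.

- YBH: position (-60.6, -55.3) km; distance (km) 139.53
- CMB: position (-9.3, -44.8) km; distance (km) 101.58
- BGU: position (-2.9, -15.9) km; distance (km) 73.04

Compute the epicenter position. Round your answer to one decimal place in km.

Circle about each station: (x + 60.6)² + (y + 55.3)² = 139.53²; (x + 9.3)² + (y + 44.8)² = 101.58²; (x + 2.9)² + (y + 15.9)² = 73.04².
Subtracting the YBH equation from the CMB and BGU equations removes the quadratic terms:
102.6 x + 21.0 y = 4513.20
115.4 x + 78.8 y = 7664.55
Solving the 2×2 system: x ≈ 34.4, y ≈ 46.9 km.

(34.4, 46.9)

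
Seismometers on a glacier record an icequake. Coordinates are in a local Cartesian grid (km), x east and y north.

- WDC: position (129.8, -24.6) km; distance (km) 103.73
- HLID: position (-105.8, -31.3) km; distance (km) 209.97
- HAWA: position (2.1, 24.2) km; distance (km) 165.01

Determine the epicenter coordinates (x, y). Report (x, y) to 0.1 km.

x ≈ 85.3 km, y ≈ -118.3 km

Circle about each station: (x − 129.8)² + (y + 24.6)² = 103.73²; (x + 105.8)² + (y + 31.3)² = 209.97²; (x − 2.1)² + (y − 24.2)² = 165.01².
Subtracting the WDC equation from the HLID and HAWA equations removes the quadratic terms:
-471.2 x − 13.4 y = -38607.36
-255.4 x + 97.6 y = -33331.54
Solving the 2×2 system: x ≈ 85.3, y ≈ -118.3 km.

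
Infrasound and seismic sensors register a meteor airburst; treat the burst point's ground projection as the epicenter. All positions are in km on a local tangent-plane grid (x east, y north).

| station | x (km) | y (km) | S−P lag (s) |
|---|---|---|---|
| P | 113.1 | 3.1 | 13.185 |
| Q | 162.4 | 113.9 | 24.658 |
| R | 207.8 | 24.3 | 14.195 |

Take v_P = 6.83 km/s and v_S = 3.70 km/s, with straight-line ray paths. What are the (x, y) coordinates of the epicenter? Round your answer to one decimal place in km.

(173.0, -84.9)

Distance from S−P lag: d = Δt · v_P v_S / (v_P − v_S) = Δt · (6.83·3.70)/(6.83−3.70) ≈ 8.0738·Δt.
So d_P = 106.45, d_Q = 199.08, d_R = 114.61 km.
Circle about each station: (x − 113.1)² + (y − 3.1)² = 106.45²; (x − 162.4)² + (y − 113.9)² = 199.08²; (x − 207.8)² + (y − 24.3)² = 114.61².
Subtracting pairs of circle equations eliminates x²+y² and gives linear equations (the radical axes):
98.6 x + 221.6 y = -1755.49
189.4 x + 42.4 y = 29166.26
Solving the 2×2 system: x ≈ 173.0, y ≈ -84.9 km.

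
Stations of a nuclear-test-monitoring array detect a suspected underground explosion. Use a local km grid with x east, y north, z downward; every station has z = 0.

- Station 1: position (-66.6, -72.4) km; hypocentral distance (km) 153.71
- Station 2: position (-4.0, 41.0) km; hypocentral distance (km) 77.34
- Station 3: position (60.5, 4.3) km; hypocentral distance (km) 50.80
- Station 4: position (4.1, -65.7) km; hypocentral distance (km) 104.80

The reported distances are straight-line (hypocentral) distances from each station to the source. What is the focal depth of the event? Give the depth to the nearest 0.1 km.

Each station gives a sphere (x−x_i)² + (y−y_i)² + z² = d_i² (stations at z=0).
Subtracting the Station 1 sphere from Station 2 and Station 3: z² cancels, leaving linear equations in x and y:
125.2 x + 226.8 y = 9664.97
254.2 x + 153.4 y = 15047.54
Solving: x ≈ 50.204, y ≈ 14.901 km (keep extra digits for the depth step; rounded: 50.2, 14.9).
Then from the Station 1 sphere: z² = 153.71² − (x + 66.6)² − (y + 72.4)² with x = 50.204, y = 14.901, so z ≈ 48.602 ≈ 48.6 km.
Check against Station 4 (with the unrounded solution): distance 104.81 ≈ 104.80 km. ✓

depth ≈ 48.6 km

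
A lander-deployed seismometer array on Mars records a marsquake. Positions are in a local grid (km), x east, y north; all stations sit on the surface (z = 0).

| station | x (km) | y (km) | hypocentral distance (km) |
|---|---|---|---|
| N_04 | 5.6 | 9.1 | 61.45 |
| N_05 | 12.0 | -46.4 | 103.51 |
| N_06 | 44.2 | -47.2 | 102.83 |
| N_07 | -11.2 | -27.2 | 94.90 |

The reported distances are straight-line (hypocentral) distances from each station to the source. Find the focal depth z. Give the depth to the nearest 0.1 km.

Each station gives a sphere (x−x_i)² + (y−y_i)² + z² = d_i² (stations at z=0).
Subtracting the N_04 sphere from N_05 and N_06: z² cancels, leaving linear equations in x and y:
12.8 x − 111.0 y = -4755.43
77.2 x − 112.6 y = -2730.60
Solving: x ≈ 32.599, y ≈ 46.601 km (keep extra digits for the depth step; rounded: 32.6, 46.6).
Then from the N_04 sphere: z² = 61.45² − (x − 5.6)² − (y − 9.1)² with x = 32.599, y = 46.601, so z ≈ 40.507 ≈ 40.5 km.

40.5 km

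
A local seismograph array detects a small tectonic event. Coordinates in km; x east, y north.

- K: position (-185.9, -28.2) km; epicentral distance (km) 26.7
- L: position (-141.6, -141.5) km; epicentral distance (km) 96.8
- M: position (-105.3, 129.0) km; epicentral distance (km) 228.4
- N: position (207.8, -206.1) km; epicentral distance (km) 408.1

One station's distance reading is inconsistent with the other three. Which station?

Solve using three stations at a time. Using K, L, N (subtract circle equations pairwise → linear system) gives (x, y) ≈ (-168.7, -48.6).
Distances from that point to each station vs reported:
  K: calculated 26.7 vs reported 26.7 → residual 0.0 km
  L: calculated 96.8 vs reported 96.8 → residual 0.0 km
  M: calculated 188.5 vs reported 228.4 → residual 39.9 km
  N: calculated 408.1 vs reported 408.1 → residual 0.0 km
K, L, N are mutually consistent (residuals ≈ 0); M is off by 39.9 km.

M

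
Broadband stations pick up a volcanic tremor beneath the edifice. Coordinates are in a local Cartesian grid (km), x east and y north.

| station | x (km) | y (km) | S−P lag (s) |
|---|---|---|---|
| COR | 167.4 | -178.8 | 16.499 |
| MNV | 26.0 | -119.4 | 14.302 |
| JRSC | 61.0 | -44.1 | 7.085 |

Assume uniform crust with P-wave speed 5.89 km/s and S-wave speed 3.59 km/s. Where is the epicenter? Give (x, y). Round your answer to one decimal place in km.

Distance from S−P lag: d = Δt · v_P v_S / (v_P − v_S) = Δt · (5.89·3.59)/(5.89−3.59) ≈ 9.1935·Δt.
So d_COR = 151.68, d_MNV = 131.49, d_JRSC = 65.14 km.
Circle about each station: (x − 167.4)² + (y + 178.8)² = 151.68²; (x − 26.0)² + (y + 119.4)² = 131.49²; (x − 61.0)² + (y + 44.1)² = 65.14².
Subtracting the COR equation from the MNV and JRSC equations removes the quadratic terms:
-282.8 x + 118.8 y = -39342.64
-212.8 x + 269.4 y = -35562.79
Solving the 2×2 system: x ≈ 125.2, y ≈ -33.1 km.

(125.2, -33.1)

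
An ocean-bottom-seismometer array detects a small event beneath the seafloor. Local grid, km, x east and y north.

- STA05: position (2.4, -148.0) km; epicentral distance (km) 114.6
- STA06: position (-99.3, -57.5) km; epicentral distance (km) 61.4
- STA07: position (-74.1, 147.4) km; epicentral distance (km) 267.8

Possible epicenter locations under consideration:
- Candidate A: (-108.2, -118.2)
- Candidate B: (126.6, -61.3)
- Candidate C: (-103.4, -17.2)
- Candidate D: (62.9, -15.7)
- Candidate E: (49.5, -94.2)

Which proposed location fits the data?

Candidate A

For each candidate, compare |candidate − station| to the reported distance:
Candidate A: residuals STA05 0.1, STA06 0.1, STA07 0.0 → max 0.1 km
Candidate B: residuals STA05 36.9, STA06 164.5, STA07 21.7 → max 164.5 km
Candidate C: residuals STA05 53.6, STA06 20.9, STA07 100.6 → max 100.6 km
Candidate D: residuals STA05 30.9, STA06 106.1, STA07 54.8 → max 106.1 km
Candidate E: residuals STA05 43.1, STA06 91.9, STA07 3.6 → max 91.9 km
Only Candidate A has all residuals ≈ 0.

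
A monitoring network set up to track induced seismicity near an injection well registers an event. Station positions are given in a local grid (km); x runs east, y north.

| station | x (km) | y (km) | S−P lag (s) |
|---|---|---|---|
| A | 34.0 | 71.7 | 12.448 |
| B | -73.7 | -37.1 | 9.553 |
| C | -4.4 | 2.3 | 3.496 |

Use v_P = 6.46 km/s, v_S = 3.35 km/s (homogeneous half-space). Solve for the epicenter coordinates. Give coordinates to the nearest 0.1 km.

Distance from S−P lag: d = Δt · v_P v_S / (v_P − v_S) = Δt · (6.46·3.35)/(6.46−3.35) ≈ 6.9585·Δt.
So d_A = 86.62, d_B = 66.47, d_C = 24.33 km.
Circle about each station: (x − 34.0)² + (y − 71.7)² = 86.62²; (x + 73.7)² + (y + 37.1)² = 66.47²; (x + 4.4)² + (y − 2.3)² = 24.33².
Subtracting pairs of circle equations eliminates x²+y² and gives linear equations (the radical axes):
-215.4 x − 217.6 y = 3595.97
-76.8 x − 138.8 y = 638.84
Solving the 2×2 system: x ≈ -27.3, y ≈ 10.5 km.
Check against A (with the unrounded x, y): √((x − 34.0)²+(y − 71.7)²) = 86.62 ≈ 86.62 km. ✓

(-27.3, 10.5)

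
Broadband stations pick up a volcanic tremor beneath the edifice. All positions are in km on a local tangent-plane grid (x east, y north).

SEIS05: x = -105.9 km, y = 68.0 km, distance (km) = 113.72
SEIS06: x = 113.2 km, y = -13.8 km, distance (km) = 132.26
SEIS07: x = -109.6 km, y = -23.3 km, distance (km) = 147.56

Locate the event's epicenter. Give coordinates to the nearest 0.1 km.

Circle about each station: (x + 105.9)² + (y − 68.0)² = 113.72²; (x − 113.2)² + (y + 13.8)² = 132.26²; (x + 109.6)² + (y + 23.3)² = 147.56².
Subtracting pairs of circle equations eliminates x²+y² and gives linear equations (the radical axes):
438.2 x − 163.6 y = -7394.60
-7.4 x − 182.6 y = -12125.48
Solving the 2×2 system: x ≈ 7.8, y ≈ 66.1 km.
Check against SEIS05 (with the unrounded x, y): √((x + 105.9)²+(y − 68.0)²) = 113.71 ≈ 113.72 km. ✓

(7.8, 66.1)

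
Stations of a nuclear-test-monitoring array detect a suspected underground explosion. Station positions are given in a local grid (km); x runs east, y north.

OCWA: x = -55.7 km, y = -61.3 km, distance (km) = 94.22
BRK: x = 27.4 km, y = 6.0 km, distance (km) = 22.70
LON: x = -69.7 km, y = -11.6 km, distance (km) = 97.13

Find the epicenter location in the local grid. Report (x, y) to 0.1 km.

x ≈ 27.3 km, y ≈ -16.7 km

Circle about each station: (x + 55.7)² + (y + 61.3)² = 94.22²; (x − 27.4)² + (y − 6.0)² = 22.70²; (x + 69.7)² + (y + 11.6)² = 97.13².
Subtracting pairs of circle equations eliminates x²+y² and gives linear equations (the radical axes):
166.2 x + 134.6 y = 2288.70
-28.0 x + 99.4 y = -2424.36
Solving the 2×2 system: x ≈ 27.3, y ≈ -16.7 km.
Check against OCWA (with the unrounded x, y): √((x + 55.7)²+(y + 61.3)²) = 94.22 ≈ 94.22 km. ✓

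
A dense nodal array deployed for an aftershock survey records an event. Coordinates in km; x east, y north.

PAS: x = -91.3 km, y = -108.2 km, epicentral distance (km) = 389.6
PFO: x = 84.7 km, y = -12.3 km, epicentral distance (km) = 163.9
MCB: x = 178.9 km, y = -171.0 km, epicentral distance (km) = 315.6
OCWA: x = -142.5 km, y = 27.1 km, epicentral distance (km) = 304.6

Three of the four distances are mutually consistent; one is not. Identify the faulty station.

Solve using three stations at a time. Using PFO, MCB, OCWA (subtract circle equations pairwise → linear system) gives (x, y) ≈ (139.5, 142.1).
Distances from that point to each station vs reported:
  PAS: calculated 340.5 vs reported 389.6 → residual 49.1 km
  PFO: calculated 163.9 vs reported 163.9 → residual 0.0 km
  MCB: calculated 315.6 vs reported 315.6 → residual 0.0 km
  OCWA: calculated 304.6 vs reported 304.6 → residual 0.0 km
PFO, MCB, OCWA are mutually consistent (residuals ≈ 0); PAS is off by 49.1 km.

PAS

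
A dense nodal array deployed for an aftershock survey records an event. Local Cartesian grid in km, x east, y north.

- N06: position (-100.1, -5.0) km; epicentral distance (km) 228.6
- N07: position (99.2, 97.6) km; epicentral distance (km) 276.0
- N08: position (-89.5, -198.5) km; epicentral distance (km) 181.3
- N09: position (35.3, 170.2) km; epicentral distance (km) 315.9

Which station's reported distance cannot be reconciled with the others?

Solve using three stations at a time. Using N06, N08, N09 (subtract circle equations pairwise → linear system) gives (x, y) ≈ (82.8, -142.1).
Distances from that point to each station vs reported:
  N06: calculated 228.6 vs reported 228.6 → residual 0.0 km
  N07: calculated 240.3 vs reported 276.0 → residual 35.7 km
  N08: calculated 181.3 vs reported 181.3 → residual 0.0 km
  N09: calculated 315.9 vs reported 315.9 → residual 0.0 km
N06, N08, N09 are mutually consistent (residuals ≈ 0); N07 is off by 35.7 km.

N07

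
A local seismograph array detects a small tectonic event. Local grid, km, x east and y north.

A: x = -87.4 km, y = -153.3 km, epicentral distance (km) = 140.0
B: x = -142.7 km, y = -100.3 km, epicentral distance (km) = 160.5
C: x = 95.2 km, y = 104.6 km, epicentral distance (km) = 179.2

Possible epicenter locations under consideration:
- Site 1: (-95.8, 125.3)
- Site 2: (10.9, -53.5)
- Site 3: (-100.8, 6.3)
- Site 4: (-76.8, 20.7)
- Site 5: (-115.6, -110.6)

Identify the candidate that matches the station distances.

Site 2

For each candidate, compare |candidate − station| to the reported distance:
Site 1: residuals A 138.7, B 69.9, C 12.9 → max 138.7 km
Site 2: residuals A 0.1, B 0.1, C 0.0 → max 0.1 km
Site 3: residuals A 20.2, B 46.0, C 40.1 → max 46.0 km
Site 4: residuals A 34.3, B 22.7, C 12.2 → max 34.3 km
Site 5: residuals A 88.8, B 131.5, C 122.0 → max 131.5 km
Only Site 2 has all residuals ≈ 0.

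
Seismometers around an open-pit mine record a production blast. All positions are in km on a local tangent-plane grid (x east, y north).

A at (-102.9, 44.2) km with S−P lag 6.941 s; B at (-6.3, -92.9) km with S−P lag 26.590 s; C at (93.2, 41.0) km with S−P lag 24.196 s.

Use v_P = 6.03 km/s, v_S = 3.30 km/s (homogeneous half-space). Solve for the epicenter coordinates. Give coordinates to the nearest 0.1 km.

(-76.9, 87.6)

Distance from S−P lag: d = Δt · v_P v_S / (v_P − v_S) = Δt · (6.03·3.30)/(6.03−3.30) ≈ 7.2890·Δt.
So d_A = 50.59, d_B = 193.81, d_C = 176.36 km.
Circle about each station: (x + 102.9)² + (y − 44.2)² = 50.59²; (x + 6.3)² + (y + 92.9)² = 193.81²; (x − 93.2)² + (y − 41.0)² = 176.36².
Subtracting the A equation from the B and C equations removes the quadratic terms:
193.2 x − 274.2 y = -38874.92
392.2 x − 6.4 y = -30718.31
Solving the 2×2 system: x ≈ -76.9, y ≈ 87.6 km.
Check against A (with the unrounded x, y): √((x + 102.9)²+(y − 44.2)²) = 50.59 ≈ 50.59 km. ✓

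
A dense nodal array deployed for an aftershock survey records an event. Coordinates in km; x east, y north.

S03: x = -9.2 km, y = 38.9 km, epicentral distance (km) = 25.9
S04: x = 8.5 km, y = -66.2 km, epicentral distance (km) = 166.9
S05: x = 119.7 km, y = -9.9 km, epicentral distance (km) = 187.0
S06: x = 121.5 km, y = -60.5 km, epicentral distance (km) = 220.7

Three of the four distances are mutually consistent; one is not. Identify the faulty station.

S03

Solve using three stations at a time. Using S04, S05, S06 (subtract circle equations pairwise → linear system) gives (x, y) ≈ (-35.3, 95.0).
Distances from that point to each station vs reported:
  S03: calculated 61.9 vs reported 25.9 → residual 36.0 km
  S04: calculated 167.1 vs reported 166.9 → residual 0.2 km
  S05: calculated 187.1 vs reported 187.0 → residual 0.1 km
  S06: calculated 220.8 vs reported 220.7 → residual 0.1 km
S04, S05, S06 are mutually consistent (residuals ≈ 0); S03 is off by 36.0 km.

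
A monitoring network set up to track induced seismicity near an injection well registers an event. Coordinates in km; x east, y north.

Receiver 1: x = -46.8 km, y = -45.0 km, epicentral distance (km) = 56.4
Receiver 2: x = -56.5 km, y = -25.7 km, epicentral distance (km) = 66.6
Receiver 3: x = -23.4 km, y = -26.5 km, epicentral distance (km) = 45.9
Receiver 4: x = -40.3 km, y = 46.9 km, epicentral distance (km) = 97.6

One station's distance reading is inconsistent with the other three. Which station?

Receiver 3

Solve using three stations at a time. Using Receiver 1, Receiver 2, Receiver 4 (subtract circle equations pairwise → linear system) gives (x, y) ≈ (9.1, -37.3).
Distances from that point to each station vs reported:
  Receiver 1: calculated 56.5 vs reported 56.4 → residual 0.1 km
  Receiver 2: calculated 66.7 vs reported 66.6 → residual 0.1 km
  Receiver 3: calculated 34.3 vs reported 45.9 → residual 11.6 km
  Receiver 4: calculated 97.6 vs reported 97.6 → residual 0.0 km
Receiver 1, Receiver 2, Receiver 4 are mutually consistent (residuals ≈ 0); Receiver 3 is off by 11.6 km.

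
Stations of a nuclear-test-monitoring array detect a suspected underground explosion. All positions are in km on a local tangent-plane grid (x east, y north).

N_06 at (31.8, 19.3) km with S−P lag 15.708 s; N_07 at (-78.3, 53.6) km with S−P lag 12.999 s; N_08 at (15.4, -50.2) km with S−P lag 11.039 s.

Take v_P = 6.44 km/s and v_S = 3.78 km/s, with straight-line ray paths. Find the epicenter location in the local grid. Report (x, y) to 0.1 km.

Distance from S−P lag: d = Δt · v_P v_S / (v_P − v_S) = Δt · (6.44·3.78)/(6.44−3.78) ≈ 9.1516·Δt.
So d_N_06 = 143.75, d_N_07 = 118.96, d_N_08 = 101.02 km.
Circle about each station: (x − 31.8)² + (y − 19.3)² = 143.75²; (x + 78.3)² + (y − 53.6)² = 118.96²; (x − 15.4)² + (y + 50.2)² = 101.02².
Subtracting the N_06 equation from the N_07 and N_08 equations removes the quadratic terms:
-220.2 x + 68.6 y = 14132.70
-32.8 x − 139.0 y = 11832.49
Solving the 2×2 system: x ≈ -84.5, y ≈ -65.2 km.

(-84.5, -65.2)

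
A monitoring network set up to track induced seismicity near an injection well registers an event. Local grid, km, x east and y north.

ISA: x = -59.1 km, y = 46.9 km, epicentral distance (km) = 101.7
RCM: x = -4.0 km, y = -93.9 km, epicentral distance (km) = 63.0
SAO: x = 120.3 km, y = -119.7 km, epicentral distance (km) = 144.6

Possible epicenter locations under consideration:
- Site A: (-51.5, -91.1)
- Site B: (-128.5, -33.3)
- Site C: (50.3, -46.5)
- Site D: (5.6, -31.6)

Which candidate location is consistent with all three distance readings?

Site D

For each candidate, compare |candidate − station| to the reported distance:
Site A: residuals ISA 36.5, RCM 15.4, SAO 29.6 → max 36.5 km
Site B: residuals ISA 4.4, RCM 75.5, SAO 118.8 → max 118.8 km
Site C: residuals ISA 42.1, RCM 9.1, SAO 43.3 → max 43.3 km
Site D: residuals ISA 0.0, RCM 0.0, SAO 0.0 → max 0.0 km
Only Site D has all residuals ≈ 0.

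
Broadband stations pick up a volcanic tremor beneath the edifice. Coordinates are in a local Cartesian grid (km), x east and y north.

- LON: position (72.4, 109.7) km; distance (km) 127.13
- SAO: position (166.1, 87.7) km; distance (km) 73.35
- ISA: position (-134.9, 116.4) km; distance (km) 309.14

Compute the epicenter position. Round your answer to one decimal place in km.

x ≈ 157.1 km, y ≈ 14.9 km

Circle about each station: (x − 72.4)² + (y − 109.7)² = 127.13²; (x − 166.1)² + (y − 87.7)² = 73.35²; (x + 134.9)² + (y − 116.4)² = 309.14².
Subtracting pairs of circle equations eliminates x²+y² and gives linear equations (the radical axes):
187.4 x − 44.0 y = 28786.46
-414.6 x + 13.4 y = -64934.38
Solving the 2×2 system: x ≈ 157.1, y ≈ 14.9 km.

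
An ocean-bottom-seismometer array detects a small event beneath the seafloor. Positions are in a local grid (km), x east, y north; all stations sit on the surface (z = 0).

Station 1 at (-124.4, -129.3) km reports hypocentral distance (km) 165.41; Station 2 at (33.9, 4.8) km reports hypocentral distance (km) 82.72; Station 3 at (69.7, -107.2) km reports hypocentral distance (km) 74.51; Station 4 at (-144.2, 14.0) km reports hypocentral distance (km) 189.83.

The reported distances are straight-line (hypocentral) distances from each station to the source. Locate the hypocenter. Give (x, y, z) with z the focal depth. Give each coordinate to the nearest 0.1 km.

Each station gives a sphere (x−x_i)² + (y−y_i)² + z² = d_i² (stations at z=0).
Subtracting the Station 1 sphere from Station 2 and Station 3: z² cancels, leaving linear equations in x and y:
316.6 x + 268.2 y = -10503.73
388.2 x + 44.2 y = 5964.81
Solving: x ≈ 22.903, y ≈ -66.200 km (keep extra digits for the depth step; rounded: 22.9, -66.2).
Then from the Station 1 sphere: z² = 165.41² − (x + 124.4)² − (y + 129.3)² with x = 22.903, y = -66.200, so z ≈ 40.996 ≈ 41.0 km.
Check against Station 4 (with the unrounded solution): distance 189.83 ≈ 189.83 km. ✓

(22.9, -66.2, 41.0)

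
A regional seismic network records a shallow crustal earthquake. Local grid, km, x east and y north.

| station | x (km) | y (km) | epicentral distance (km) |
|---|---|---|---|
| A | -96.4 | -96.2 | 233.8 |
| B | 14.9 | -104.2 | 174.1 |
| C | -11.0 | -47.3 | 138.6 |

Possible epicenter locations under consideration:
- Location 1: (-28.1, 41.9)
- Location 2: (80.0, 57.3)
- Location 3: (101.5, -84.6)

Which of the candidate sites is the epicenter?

Location 2

For each candidate, compare |candidate − station| to the reported distance:
Location 1: residuals A 79.7, B 21.8, C 47.8 → max 79.7 km
Location 2: residuals A 0.0, B 0.0, C 0.0 → max 0.0 km
Location 3: residuals A 35.6, B 85.3, C 20.1 → max 85.3 km
Only Location 2 has all residuals ≈ 0.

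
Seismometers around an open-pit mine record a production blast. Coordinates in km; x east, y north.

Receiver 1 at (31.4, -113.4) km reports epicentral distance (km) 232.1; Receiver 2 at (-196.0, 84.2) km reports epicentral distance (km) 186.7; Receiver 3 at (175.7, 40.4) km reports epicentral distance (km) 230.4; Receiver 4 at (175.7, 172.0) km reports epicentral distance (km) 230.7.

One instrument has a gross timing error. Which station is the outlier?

Receiver 2

Solve using three stations at a time. Using Receiver 1, Receiver 3, Receiver 4 (subtract circle equations pairwise → linear system) gives (x, y) ≈ (-45.3, 105.7).
Distances from that point to each station vs reported:
  Receiver 1: calculated 232.1 vs reported 232.1 → residual 0.0 km
  Receiver 2: calculated 152.3 vs reported 186.7 → residual 34.4 km
  Receiver 3: calculated 230.4 vs reported 230.4 → residual 0.0 km
  Receiver 4: calculated 230.7 vs reported 230.7 → residual 0.0 km
Receiver 1, Receiver 3, Receiver 4 are mutually consistent (residuals ≈ 0); Receiver 2 is off by 34.4 km.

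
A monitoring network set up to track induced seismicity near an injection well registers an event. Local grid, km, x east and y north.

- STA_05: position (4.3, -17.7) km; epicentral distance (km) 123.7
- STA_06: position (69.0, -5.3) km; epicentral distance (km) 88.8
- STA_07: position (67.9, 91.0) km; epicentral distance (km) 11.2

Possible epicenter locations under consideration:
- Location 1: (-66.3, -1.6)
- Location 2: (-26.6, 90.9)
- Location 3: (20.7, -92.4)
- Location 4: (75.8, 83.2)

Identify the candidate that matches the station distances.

For each candidate, compare |candidate − station| to the reported distance:
Location 1: residuals STA_05 51.3, STA_06 46.6, STA_07 151.8 → max 151.8 km
Location 2: residuals STA_05 10.8, STA_06 46.8, STA_07 83.3 → max 83.3 km
Location 3: residuals STA_05 47.2, STA_06 10.8, STA_07 178.2 → max 178.2 km
Location 4: residuals STA_05 0.0, STA_06 0.0, STA_07 0.1 → max 0.1 km
Only Location 4 has all residuals ≈ 0.

Location 4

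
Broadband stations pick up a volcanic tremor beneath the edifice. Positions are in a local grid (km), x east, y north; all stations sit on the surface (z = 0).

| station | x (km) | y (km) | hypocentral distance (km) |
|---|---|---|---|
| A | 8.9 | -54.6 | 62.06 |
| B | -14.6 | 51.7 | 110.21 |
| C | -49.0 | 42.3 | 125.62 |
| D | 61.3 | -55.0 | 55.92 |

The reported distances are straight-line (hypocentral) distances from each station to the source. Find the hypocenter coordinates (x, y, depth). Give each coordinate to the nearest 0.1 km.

x ≈ 42.2 km, y ≈ -30.5 km, depth ≈ 46.5 km

Each station gives a sphere (x−x_i)² + (y−y_i)² + z² = d_i² (stations at z=0).
Subtracting the A sphere from B and C: z² cancels, leaving linear equations in x and y:
-47.0 x + 212.6 y = -8469.12
-115.8 x + 193.8 y = -10799.02
Solving: x ≈ 42.201, y ≈ -30.506 km (keep extra digits for the depth step; rounded: 42.2, -30.5).
Then from the A sphere: z² = 62.06² − (x − 8.9)² − (y + 54.6)² with x = 42.201, y = -30.506, so z ≈ 46.497 ≈ 46.5 km.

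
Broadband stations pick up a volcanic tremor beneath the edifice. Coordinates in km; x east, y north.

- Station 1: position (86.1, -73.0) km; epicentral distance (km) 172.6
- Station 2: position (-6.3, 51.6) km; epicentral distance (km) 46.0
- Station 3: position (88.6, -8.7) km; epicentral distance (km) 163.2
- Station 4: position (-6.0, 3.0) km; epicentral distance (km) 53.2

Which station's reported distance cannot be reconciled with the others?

Solve using three stations at a time. Using Station 1, Station 2, Station 4 (subtract circle equations pairwise → linear system) gives (x, y) ≈ (-49.1, 34.4).
Distances from that point to each station vs reported:
  Station 1: calculated 172.6 vs reported 172.6 → residual 0.0 km
  Station 2: calculated 46.1 vs reported 46.0 → residual 0.1 km
  Station 3: calculated 144.2 vs reported 163.2 → residual 19.0 km
  Station 4: calculated 53.3 vs reported 53.2 → residual 0.1 km
Station 1, Station 2, Station 4 are mutually consistent (residuals ≈ 0); Station 3 is off by 19.0 km.

Station 3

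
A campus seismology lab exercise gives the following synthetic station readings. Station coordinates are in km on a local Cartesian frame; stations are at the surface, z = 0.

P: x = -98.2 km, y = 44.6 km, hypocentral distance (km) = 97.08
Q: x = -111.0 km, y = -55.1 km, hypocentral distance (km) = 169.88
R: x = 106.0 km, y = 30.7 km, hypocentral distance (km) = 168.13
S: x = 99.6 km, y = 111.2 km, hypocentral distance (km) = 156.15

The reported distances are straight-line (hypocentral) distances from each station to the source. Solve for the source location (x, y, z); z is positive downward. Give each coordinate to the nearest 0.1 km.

(-39.1, 83.8, 66.3)

Each station gives a sphere (x−x_i)² + (y−y_i)² + z² = d_i² (stations at z=0).
Subtracting the P sphere from Q and R: z² cancels, leaving linear equations in x and y:
-25.6 x − 199.4 y = -15710.08
408.4 x − 27.8 y = -18297.08
Solving: x ≈ -39.097, y ≈ 83.806 km (keep extra digits for the depth step; rounded: -39.1, 83.8).
Then from the P sphere: z² = 97.08² − (x + 98.2)² − (y − 44.6)² with x = -39.097, y = 83.806, so z ≈ 66.289 ≈ 66.3 km.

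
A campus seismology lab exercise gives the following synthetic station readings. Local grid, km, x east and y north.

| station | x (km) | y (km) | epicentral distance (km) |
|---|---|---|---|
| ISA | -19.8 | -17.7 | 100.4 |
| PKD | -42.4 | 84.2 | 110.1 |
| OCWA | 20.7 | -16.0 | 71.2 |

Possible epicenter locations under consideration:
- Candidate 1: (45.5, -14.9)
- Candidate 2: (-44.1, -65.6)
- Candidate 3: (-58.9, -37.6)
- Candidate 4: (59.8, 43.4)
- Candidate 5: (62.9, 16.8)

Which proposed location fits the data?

Candidate 4

For each candidate, compare |candidate − station| to the reported distance:
Candidate 1: residuals ISA 35.0, PKD 22.4, OCWA 46.4 → max 46.4 km
Candidate 2: residuals ISA 46.7, PKD 39.7, OCWA 10.4 → max 46.7 km
Candidate 3: residuals ISA 56.5, PKD 12.8, OCWA 11.3 → max 56.5 km
Candidate 4: residuals ISA 0.1, PKD 0.1, OCWA 0.1 → max 0.1 km
Candidate 5: residuals ISA 10.8, PKD 14.9, OCWA 17.8 → max 17.8 km
Only Candidate 4 has all residuals ≈ 0.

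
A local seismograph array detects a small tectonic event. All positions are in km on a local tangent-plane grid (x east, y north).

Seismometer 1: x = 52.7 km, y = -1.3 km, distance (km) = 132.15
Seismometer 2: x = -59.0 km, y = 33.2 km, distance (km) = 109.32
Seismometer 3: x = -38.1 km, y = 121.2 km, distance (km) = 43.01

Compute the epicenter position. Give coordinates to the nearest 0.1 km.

Circle about each station: (x − 52.7)² + (y + 1.3)² = 132.15²; (x + 59.0)² + (y − 33.2)² = 109.32²; (x + 38.1)² + (y − 121.2)² = 43.01².
Subtracting the Seismometer 1 equation from the Seismometer 2 and Seismometer 3 equations removes the quadratic terms:
-223.4 x + 69.0 y = 7317.02
-181.6 x + 245.0 y = 28975.83
Solving the 2×2 system: x ≈ 4.9, y ≈ 121.9 km.
Check against Seismometer 1 (with the unrounded x, y): √((x − 52.7)²+(y + 1.3)²) = 132.15 ≈ 132.15 km. ✓

x ≈ 4.9 km, y ≈ 121.9 km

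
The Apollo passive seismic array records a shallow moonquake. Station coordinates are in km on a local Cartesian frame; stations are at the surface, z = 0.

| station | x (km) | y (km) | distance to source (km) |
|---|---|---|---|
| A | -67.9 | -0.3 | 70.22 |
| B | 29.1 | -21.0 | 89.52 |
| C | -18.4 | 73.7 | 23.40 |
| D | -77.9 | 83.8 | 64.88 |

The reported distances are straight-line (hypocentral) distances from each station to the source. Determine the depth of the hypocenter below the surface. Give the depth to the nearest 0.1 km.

depth ≈ 8.3 km

Each station gives a sphere (x−x_i)² + (y−y_i)² + z² = d_i² (stations at z=0).
Subtracting the A sphere from B and C: z² cancels, leaving linear equations in x and y:
194.0 x − 41.4 y = -6405.67
99.0 x + 148.0 y = 5543.04
Solving: x ≈ -21.900, y ≈ 52.102 km (keep extra digits for the depth step; rounded: -21.9, 52.1).
Then from the A sphere: z² = 70.22² − (x + 67.9)² − (y + 0.3)² with x = -21.900, y = 52.102, so z ≈ 8.299 ≈ 8.3 km.
Check against D (with the unrounded solution): distance 64.88 ≈ 64.88 km. ✓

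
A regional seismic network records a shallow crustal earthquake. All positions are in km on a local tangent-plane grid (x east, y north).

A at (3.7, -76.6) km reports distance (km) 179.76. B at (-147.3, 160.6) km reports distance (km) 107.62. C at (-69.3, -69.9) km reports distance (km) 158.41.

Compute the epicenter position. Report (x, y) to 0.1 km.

Circle about each station: (x − 3.7)² + (y + 76.6)² = 179.76²; (x + 147.3)² + (y − 160.6)² = 107.62²; (x + 69.3)² + (y + 69.9)² = 158.41².
Subtracting the A equation from the B and C equations removes the quadratic terms:
-302.0 x + 474.4 y = 62339.99
-146.0 x + 13.4 y = 11027.18
Solving the 2×2 system: x ≈ -67.4, y ≈ 88.5 km.

(-67.4, 88.5)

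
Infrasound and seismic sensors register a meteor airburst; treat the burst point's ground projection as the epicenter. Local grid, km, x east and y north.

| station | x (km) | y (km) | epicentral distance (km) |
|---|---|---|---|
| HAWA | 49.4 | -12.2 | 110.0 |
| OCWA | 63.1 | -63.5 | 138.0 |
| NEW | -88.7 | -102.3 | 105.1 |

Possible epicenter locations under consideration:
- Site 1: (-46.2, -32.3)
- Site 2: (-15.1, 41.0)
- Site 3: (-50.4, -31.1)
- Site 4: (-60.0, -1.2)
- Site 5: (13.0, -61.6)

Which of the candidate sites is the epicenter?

Site 4

For each candidate, compare |candidate − station| to the reported distance:
Site 1: residuals HAWA 12.3, OCWA 24.3, NEW 23.2 → max 24.3 km
Site 2: residuals HAWA 26.4, OCWA 7.5, NEW 56.0 → max 56.0 km
Site 3: residuals HAWA 8.4, OCWA 20.0, NEW 24.3 → max 24.3 km
Site 4: residuals HAWA 0.0, OCWA 0.0, NEW 0.0 → max 0.0 km
Site 5: residuals HAWA 48.6, OCWA 87.9, NEW 4.4 → max 87.9 km
Only Site 4 has all residuals ≈ 0.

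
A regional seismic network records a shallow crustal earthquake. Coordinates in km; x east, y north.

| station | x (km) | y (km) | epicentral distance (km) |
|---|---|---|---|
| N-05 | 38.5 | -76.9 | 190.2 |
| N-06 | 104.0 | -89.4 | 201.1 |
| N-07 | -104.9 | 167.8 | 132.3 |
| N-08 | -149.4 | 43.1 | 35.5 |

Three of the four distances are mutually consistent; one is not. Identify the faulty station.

N-06

Solve using three stations at a time. Using N-05, N-07, N-08 (subtract circle equations pairwise → linear system) gives (x, y) ≈ (-114.7, 35.9).
Distances from that point to each station vs reported:
  N-05: calculated 190.2 vs reported 190.2 → residual 0.0 km
  N-06: calculated 252.0 vs reported 201.1 → residual 50.9 km
  N-07: calculated 132.3 vs reported 132.3 → residual 0.0 km
  N-08: calculated 35.5 vs reported 35.5 → residual 0.0 km
N-05, N-07, N-08 are mutually consistent (residuals ≈ 0); N-06 is off by 50.9 km.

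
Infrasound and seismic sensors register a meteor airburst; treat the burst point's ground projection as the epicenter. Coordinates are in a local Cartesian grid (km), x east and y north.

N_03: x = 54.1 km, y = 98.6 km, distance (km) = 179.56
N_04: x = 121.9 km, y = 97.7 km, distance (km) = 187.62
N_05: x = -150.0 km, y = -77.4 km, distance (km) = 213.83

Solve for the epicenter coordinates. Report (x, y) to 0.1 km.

x ≈ 63.8 km, y ≈ -80.7 km

Circle about each station: (x − 54.1)² + (y − 98.6)² = 179.56²; (x − 121.9)² + (y − 97.7)² = 187.62²; (x + 150.0)² + (y + 77.4)² = 213.83².
Subtracting pairs of circle equations eliminates x²+y² and gives linear equations (the radical axes):
135.6 x − 1.8 y = 8796.66
-408.2 x − 352.0 y = 2360.51
Solving the 2×2 system: x ≈ 63.8, y ≈ -80.7 km.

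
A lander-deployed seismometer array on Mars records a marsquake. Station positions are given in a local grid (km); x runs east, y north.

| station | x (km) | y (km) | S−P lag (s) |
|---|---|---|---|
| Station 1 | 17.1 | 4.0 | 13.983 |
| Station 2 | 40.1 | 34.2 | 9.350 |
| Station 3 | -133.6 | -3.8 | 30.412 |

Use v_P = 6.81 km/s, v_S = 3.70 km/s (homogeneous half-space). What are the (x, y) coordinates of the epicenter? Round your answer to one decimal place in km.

Distance from S−P lag: d = Δt · v_P v_S / (v_P − v_S) = Δt · (6.81·3.70)/(6.81−3.70) ≈ 8.1019·Δt.
So d_Station 1 = 113.29, d_Station 2 = 75.75, d_Station 3 = 246.40 km.
Circle about each station: (x − 17.1)² + (y − 4.0)² = 113.29²; (x − 40.1)² + (y − 34.2)² = 75.75²; (x + 133.6)² + (y + 3.8)² = 246.40².
Subtracting the Station 1 equation from the Station 2 and Station 3 equations removes the quadratic terms:
46.0 x + 60.4 y = 9565.80
-301.4 x − 15.6 y = -30323.35
Solving the 2×2 system: x ≈ 96.2, y ≈ 85.1 km.

96.2 km east, 85.1 km north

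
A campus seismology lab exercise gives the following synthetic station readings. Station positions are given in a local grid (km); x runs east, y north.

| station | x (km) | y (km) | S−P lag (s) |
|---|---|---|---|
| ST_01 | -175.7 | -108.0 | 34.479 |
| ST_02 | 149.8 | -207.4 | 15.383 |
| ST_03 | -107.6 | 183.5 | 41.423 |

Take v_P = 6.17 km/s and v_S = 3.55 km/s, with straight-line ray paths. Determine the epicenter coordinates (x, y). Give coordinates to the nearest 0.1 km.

Distance from S−P lag: d = Δt · v_P v_S / (v_P − v_S) = Δt · (6.17·3.55)/(6.17−3.55) ≈ 8.3601·Δt.
So d_ST_01 = 288.25, d_ST_02 = 128.60, d_ST_03 = 346.30 km.
Circle about each station: (x + 175.7)² + (y + 108.0)² = 288.25²; (x − 149.8)² + (y + 207.4)² = 128.60²; (x + 107.6)² + (y − 183.5)² = 346.30².
Subtracting pairs of circle equations eliminates x²+y² and gives linear equations (the radical axes):
651.0 x − 198.8 y = 89470.41
136.2 x + 583.0 y = -34120.11
Solving the 2×2 system: x ≈ 111.6, y ≈ -84.6 km.
Check against ST_01 (with the unrounded x, y): √((x + 175.7)²+(y + 108.0)²) = 288.25 ≈ 288.25 km. ✓

111.6 km east, -84.6 km north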